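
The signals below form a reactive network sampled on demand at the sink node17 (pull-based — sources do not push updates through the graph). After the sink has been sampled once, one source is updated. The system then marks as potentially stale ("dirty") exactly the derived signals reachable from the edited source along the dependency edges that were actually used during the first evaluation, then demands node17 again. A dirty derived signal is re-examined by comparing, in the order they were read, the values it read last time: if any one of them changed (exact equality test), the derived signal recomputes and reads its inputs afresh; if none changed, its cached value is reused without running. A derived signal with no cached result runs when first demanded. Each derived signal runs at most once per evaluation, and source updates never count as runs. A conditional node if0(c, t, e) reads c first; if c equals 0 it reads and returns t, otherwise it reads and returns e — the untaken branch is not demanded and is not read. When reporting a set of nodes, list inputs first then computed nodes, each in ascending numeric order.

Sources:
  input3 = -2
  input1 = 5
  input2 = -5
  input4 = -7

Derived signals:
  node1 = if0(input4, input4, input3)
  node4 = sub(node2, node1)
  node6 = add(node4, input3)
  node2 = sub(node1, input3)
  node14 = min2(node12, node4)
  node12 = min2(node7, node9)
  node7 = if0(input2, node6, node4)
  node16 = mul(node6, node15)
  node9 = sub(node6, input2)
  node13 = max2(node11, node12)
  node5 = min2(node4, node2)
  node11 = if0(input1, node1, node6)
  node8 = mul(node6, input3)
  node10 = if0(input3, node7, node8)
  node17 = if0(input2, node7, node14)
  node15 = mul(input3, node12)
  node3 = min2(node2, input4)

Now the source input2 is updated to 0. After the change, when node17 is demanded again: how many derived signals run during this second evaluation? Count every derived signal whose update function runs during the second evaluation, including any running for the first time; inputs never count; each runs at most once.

Initial pass — values computed on the first demand:
  node1 = if0(input4=-7 -> else branch input3) = -2
  node2 = sub(-2, -2) = 0
  node4 = sub(0, -2) = 2
  node6 = add(2, -2) = 0
  node7 = if0(input2=-5 -> else branch node4) = 2
  node9 = sub(0, -5) = 5
  node12 = min2(2, 5) = 2
  node14 = min2(2, 2) = 2
  node17 = if0(input2=-5 -> else branch node14) = 2

Second demand — change propagation:
  node7: re-runs because input2 -5->0; new result 0.
  node9: dirty yet unreached — the second evaluation never asks for it.
  node12: dirty yet unreached — the second evaluation never asks for it.
  node14: dirty yet unreached — the second evaluation never asks for it.
  node17: re-runs because input2 -5->0; new result 0.

The important point: the flipped condition redirects demand; node9, node12, node14 are left stale, never re-checked.

Run set: node7, node17 (2 run).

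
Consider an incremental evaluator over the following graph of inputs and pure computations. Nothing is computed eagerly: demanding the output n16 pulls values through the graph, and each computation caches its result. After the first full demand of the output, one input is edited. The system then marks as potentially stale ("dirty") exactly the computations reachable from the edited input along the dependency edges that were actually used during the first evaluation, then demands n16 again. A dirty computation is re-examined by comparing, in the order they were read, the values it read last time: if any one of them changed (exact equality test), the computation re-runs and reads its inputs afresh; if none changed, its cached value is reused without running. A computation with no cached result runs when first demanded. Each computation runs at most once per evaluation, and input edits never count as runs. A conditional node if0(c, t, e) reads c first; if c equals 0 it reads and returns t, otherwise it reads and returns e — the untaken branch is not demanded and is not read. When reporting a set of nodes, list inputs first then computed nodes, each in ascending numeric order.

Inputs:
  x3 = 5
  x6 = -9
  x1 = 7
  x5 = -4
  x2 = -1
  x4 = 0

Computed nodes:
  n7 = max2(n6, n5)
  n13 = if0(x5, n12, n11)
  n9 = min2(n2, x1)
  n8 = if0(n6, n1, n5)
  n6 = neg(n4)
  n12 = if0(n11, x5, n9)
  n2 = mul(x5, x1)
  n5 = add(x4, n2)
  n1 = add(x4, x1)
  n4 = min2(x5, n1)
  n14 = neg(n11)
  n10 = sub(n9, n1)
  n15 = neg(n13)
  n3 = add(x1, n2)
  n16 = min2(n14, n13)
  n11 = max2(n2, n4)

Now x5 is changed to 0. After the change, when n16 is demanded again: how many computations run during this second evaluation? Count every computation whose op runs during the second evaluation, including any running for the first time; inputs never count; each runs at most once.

Initial pass — values computed on the first demand:
  n1 = add(0, 7) = 7
  n2 = mul(-4, 7) = -28
  n4 = min2(-4, 7) = -4
  n11 = max2(-28, -4) = -4
  n13 = if0(x5=-4 -> else branch n11) = -4
  n14 = neg(-4) = 4
  n16 = min2(4, -4) = -4

Second demand — change propagation:
  n2: re-runs because x5 -4->0; new result 0.
  n4: re-runs because x5 -4->0; new result 0.
  n11: re-runs because n2 -28->0; n4 -4->0; new result 0.
  n12: newly demanded (no cache) — executes and yields 0.
  n13: re-runs because x5 -4->0; n11 -4->0; new result 0.
  n14: re-runs because n11 -4->0; new result 0.
  n16: re-runs because n14 4->0; n13 -4->0; new result 0.

The important point: the flipped condition pulls in fresh nodes; n12 runs for the first time.

Run set: n2, n4, n11, n12, n13, n14, n16 (7 run).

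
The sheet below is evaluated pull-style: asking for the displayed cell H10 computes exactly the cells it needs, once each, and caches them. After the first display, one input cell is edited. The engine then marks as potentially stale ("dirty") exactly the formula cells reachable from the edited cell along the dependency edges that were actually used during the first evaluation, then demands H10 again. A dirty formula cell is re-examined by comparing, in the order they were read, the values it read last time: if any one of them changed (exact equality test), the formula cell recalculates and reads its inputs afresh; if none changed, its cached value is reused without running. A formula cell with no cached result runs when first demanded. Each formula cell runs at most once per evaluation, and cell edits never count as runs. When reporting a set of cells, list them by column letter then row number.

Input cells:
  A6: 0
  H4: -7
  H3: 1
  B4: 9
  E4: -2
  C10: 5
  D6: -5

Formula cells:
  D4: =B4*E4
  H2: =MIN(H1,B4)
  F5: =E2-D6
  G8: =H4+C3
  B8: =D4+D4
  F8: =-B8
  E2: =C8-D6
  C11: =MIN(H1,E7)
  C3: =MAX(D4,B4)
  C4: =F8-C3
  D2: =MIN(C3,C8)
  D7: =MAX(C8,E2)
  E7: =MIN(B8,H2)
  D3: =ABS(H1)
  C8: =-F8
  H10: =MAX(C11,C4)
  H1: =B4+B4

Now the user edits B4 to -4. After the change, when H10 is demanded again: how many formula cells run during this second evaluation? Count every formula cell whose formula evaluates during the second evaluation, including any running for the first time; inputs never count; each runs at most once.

First demand of the output computes:
  D4 = 9 * -2 = -18
  B8 = -18 + -18 = -36
  C3 = MAX(-18, 9) = 9
  F8 = -(-36) = 36
  C4 = 36 - 9 = 27
  H1 = 9 + 9 = 18
  H2 = MIN(18, 9) = 9
  E7 = MIN(-36, 9) = -36
  C11 = MIN(18, -36) = -36
  H10 = MAX(-36, 27) = 27

After the edit, cleaning proceeds:
  D4: a read changed (B4 9->-4) — executes, giving 8.
  B8: a read changed (D4 -18->8; D4 -18->8) — executes, giving 16.
  C3: a read changed (D4 -18->8; B4 9->-4) — executes, giving 8.
  F8: a read changed (B8 -36->16) — executes, giving -16.
  C4: a read changed (F8 36->-16; C3 9->8) — executes, giving -24.
  H1: a read changed (B4 9->-4; B4 9->-4) — executes, giving -8.
  H2: a read changed (H1 18->-8; B4 9->-4) — executes, giving -8.
  E7: a read changed (B8 -36->16; H2 9->-8) — executes, giving -8.
  C11: a read changed (H1 18->-8; E7 -36->-8) — executes, giving -8.
  H10: a read changed (C11 -36->-8; C4 27->-24) — executes, giving -8.

10 formula cells run: B8, C3, C4, C11, D4, E7, F8, H1, H2, H10.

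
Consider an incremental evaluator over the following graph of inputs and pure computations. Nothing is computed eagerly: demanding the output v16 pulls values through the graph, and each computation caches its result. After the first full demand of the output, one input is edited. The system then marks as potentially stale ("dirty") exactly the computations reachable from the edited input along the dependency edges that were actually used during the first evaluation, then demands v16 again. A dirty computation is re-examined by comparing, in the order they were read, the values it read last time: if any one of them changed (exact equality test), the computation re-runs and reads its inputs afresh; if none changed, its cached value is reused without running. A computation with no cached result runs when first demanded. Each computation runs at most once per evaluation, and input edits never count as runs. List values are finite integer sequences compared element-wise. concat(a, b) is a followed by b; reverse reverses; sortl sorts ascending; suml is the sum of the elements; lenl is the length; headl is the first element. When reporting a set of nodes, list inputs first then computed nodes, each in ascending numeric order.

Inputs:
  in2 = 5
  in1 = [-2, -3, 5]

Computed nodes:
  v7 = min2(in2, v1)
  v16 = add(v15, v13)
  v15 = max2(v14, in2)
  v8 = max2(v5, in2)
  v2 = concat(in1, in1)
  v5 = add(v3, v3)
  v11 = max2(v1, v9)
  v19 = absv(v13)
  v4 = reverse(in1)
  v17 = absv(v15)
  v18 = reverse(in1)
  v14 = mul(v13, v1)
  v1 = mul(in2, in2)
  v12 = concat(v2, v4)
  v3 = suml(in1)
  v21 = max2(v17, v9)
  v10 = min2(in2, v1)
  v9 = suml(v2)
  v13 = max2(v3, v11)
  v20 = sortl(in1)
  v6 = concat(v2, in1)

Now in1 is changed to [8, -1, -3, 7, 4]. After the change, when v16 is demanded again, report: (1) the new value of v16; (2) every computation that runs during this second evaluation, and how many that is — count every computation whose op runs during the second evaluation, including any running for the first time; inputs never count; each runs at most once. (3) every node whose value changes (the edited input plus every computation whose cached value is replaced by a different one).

v16 now evaluates to 780.
Run set: v2, v3, v9, v11, v13, v14, v15, v16 (8 run).
Changed values: in1, v2, v3, v9, v11, v13, v14, v15, v16.

Initial pass — values computed on the first demand:
  v1 = mul(5, 5) = 25
  v2 = concat([-2, -3, 5], [-2, -3, 5]) = [-2, -3, 5, -2, -3, 5]
  v3 = suml([-2, -3, 5]) = 0
  v9 = suml([-2, -3, 5, -2, -3, 5]) = 0
  v11 = max2(25, 0) = 25
  v13 = max2(0, 25) = 25
  v14 = mul(25, 25) = 625
  v15 = max2(625, 5) = 625
  v16 = add(625, 25) = 650

Second demand — change propagation:
  v2: re-runs because in1 [-2, -3, 5]->[8, -1, -3, 7, 4]; in1 [-2, -3, 5]->[8, -1, -3, 7, 4]; new result [8, -1, -3, 7, 4, 8, -1, -3, 7, 4].
  v3: re-runs because in1 [-2, -3, 5]->[8, -1, -3, 7, 4]; new result 15.
  v9: re-runs because v2 [-2, -3, 5, -2, -3, 5]->[8, -1, -3, 7, 4, 8, -1, -3, 7, 4]; new result 30.
  v11: re-runs because v9 0->30; new result 30.
  v13: re-runs because v3 0->15; v11 25->30; new result 30.
  v14: re-runs because v13 25->30; new result 750.
  v15: re-runs because v14 625->750; new result 750.
  v16: re-runs because v15 625->750; v13 25->30; new result 780.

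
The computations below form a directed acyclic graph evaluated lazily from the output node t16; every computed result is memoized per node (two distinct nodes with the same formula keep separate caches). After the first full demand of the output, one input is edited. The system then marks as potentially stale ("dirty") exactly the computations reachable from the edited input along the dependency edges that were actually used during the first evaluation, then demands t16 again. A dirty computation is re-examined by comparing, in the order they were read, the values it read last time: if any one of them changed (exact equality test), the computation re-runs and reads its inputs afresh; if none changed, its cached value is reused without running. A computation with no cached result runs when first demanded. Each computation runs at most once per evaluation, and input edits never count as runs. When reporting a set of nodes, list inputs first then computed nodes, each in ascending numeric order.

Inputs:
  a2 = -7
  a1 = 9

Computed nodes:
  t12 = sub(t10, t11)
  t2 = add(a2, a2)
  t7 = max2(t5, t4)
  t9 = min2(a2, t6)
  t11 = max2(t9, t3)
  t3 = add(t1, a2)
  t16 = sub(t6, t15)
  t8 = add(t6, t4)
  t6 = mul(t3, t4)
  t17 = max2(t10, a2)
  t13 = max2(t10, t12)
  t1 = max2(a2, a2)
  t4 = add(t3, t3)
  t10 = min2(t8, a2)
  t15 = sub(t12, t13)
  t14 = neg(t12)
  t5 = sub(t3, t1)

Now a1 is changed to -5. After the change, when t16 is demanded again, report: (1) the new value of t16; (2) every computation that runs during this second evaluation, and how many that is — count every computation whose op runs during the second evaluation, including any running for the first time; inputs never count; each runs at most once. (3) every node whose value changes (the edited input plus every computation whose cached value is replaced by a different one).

Demanding t16 again yields 392.
0 computations run: none.
The nodes whose values change: a1.
Note the shortcut — nothing in the graph depends on a1 at all, so no recomputation happens.

First demand of the output computes:
  t1 = max2(-7, -7) = -7
  t3 = add(-7, -7) = -14
  t4 = add(-14, -14) = -28
  t6 = mul(-14, -28) = 392
  t8 = add(392, -28) = 364
  t9 = min2(-7, 392) = -7
  t10 = min2(364, -7) = -7
  t11 = max2(-7, -14) = -7
  t12 = sub(-7, -7) = 0
  t13 = max2(-7, 0) = 0
  t15 = sub(0, 0) = 0
  t16 = sub(392, 0) = 392

After the edit, cleaning proceeds:
  no node depends on a1 at all; the second demand re-runs nothing.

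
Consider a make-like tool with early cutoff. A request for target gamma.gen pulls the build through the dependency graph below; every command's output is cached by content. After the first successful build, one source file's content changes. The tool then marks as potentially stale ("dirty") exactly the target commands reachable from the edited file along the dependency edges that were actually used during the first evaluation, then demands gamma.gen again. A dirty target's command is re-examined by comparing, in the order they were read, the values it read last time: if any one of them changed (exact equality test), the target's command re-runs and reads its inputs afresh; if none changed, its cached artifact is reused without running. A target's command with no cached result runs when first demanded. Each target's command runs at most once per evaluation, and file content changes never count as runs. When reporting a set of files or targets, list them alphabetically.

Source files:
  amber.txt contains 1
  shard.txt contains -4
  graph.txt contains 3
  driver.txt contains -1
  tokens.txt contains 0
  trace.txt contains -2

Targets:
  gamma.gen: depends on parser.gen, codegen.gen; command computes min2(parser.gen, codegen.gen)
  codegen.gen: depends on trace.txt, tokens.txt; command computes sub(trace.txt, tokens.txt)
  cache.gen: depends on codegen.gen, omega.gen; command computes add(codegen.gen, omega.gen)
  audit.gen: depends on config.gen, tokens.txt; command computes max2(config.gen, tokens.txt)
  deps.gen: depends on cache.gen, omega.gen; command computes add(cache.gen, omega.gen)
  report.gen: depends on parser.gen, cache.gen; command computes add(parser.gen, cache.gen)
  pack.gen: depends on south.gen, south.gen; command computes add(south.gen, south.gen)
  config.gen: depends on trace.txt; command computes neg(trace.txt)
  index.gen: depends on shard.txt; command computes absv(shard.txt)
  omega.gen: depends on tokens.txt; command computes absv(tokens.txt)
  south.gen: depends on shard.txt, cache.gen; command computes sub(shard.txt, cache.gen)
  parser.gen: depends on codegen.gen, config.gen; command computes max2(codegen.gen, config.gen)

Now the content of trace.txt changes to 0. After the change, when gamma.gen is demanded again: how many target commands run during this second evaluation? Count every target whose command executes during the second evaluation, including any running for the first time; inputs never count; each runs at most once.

4 target commands run: codegen.gen, config.gen, gamma.gen, parser.gen.

First demand of the output computes:
  codegen.gen = sub(-2, 0) = -2
  config.gen = neg(-2) = 2
  parser.gen = max2(-2, 2) = 2
  gamma.gen = min2(2, -2) = -2

After the edit, cleaning proceeds:
  codegen.gen: a read changed (trace.txt -2->0) — executes, giving 0.
  config.gen: a read changed (trace.txt -2->0) — executes, giving 0.
  parser.gen: a read changed (codegen.gen -2->0; config.gen 2->0) — executes, giving 0.
  gamma.gen: a read changed (parser.gen 2->0; codegen.gen -2->0) — executes, giving 0.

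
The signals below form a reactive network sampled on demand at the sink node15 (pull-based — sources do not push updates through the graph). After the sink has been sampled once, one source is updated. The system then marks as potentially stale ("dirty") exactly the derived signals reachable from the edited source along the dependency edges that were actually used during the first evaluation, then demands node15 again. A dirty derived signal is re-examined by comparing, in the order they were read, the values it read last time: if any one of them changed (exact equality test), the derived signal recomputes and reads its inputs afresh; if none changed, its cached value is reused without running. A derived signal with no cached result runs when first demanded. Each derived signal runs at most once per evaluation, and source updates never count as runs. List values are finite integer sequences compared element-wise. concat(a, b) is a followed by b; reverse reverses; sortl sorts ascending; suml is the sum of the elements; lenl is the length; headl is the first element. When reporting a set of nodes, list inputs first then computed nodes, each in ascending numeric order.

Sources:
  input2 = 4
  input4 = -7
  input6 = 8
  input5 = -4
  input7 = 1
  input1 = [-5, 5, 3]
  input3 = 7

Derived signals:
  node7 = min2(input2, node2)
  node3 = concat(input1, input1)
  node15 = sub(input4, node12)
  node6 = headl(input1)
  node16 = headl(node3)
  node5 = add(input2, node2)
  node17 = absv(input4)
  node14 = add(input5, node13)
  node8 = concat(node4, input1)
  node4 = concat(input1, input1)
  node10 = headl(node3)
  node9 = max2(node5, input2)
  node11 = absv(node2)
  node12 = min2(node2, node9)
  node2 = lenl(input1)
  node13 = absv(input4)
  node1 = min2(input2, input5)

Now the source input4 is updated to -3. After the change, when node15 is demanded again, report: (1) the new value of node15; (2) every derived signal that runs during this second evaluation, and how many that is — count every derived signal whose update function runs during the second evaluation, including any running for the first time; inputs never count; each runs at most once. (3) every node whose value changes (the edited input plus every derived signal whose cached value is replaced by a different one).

Initial pass — values computed on the first demand:
  node2 = lenl([-5, 5, 3]) = 3
  node5 = add(4, 3) = 7
  node9 = max2(7, 4) = 7
  node12 = min2(3, 7) = 3
  node15 = sub(-7, 3) = -10

Second demand — change propagation:
  node15: re-runs because input4 -7->-3; new result -6.

node15 now evaluates to -6.
Run set: node15 (1 run).
Changed values: input4, node15.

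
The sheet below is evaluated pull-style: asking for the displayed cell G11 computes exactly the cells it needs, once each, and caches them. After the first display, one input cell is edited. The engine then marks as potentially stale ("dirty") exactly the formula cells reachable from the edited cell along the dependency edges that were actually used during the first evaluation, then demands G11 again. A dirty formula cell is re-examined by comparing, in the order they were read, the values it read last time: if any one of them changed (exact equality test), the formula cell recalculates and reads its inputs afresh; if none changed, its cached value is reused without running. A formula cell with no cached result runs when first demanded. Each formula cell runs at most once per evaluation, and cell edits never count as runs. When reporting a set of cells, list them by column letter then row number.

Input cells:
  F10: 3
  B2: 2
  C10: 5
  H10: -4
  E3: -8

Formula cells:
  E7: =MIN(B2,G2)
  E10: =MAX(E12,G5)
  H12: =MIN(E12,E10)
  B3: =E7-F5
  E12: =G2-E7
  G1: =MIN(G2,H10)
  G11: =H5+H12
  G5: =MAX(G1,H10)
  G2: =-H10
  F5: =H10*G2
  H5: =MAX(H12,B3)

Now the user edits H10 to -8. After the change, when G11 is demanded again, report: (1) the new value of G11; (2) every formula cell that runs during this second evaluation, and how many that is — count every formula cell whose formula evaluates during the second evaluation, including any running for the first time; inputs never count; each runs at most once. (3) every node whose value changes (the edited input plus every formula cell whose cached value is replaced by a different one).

Demanding G11 again yields 72.
11 formula cells run: B3, E7, E10, E12, F5, G1, G2, G5, G11, H5, H12.
The nodes whose values change: B3, E10, E12, F5, G1, G2, G5, G11, H5, H10, H12.

First demand of the output computes:
  G2 = -(-4) = 4
  E7 = MIN(2, 4) = 2
  E12 = 4 - 2 = 2
  F5 = -4 * 4 = -16
  B3 = 2 - -16 = 18
  G1 = MIN(4, -4) = -4
  G5 = MAX(-4, -4) = -4
  E10 = MAX(2, -4) = 2
  H12 = MIN(2, 2) = 2
  H5 = MAX(2, 18) = 18
  G11 = 18 + 2 = 20

After the edit, cleaning proceeds:
  G2: a read changed (H10 -4->-8) — executes, giving 8.
  E7: a read changed (G2 4->8) — executes, giving 2 — identical to its old value.
  E12: a read changed (G2 4->8) — executes, giving 6.
  F5: a read changed (H10 -4->-8; G2 4->8) — executes, giving -64.
  B3: a read changed (F5 -16->-64) — executes, giving 66.
  G1: a read changed (G2 4->8; H10 -4->-8) — executes, giving -8.
  G5: a read changed (G1 -4->-8; H10 -4->-8) — executes, giving -8.
  E10: a read changed (E12 2->6; G5 -4->-8) — executes, giving 6.
  H12: a read changed (E12 2->6; E10 2->6) — executes, giving 6.
  H5: a read changed (H12 2->6; B3 18->66) — executes, giving 66.
  G11: a read changed (H5 18->66; H12 2->6) — executes, giving 72.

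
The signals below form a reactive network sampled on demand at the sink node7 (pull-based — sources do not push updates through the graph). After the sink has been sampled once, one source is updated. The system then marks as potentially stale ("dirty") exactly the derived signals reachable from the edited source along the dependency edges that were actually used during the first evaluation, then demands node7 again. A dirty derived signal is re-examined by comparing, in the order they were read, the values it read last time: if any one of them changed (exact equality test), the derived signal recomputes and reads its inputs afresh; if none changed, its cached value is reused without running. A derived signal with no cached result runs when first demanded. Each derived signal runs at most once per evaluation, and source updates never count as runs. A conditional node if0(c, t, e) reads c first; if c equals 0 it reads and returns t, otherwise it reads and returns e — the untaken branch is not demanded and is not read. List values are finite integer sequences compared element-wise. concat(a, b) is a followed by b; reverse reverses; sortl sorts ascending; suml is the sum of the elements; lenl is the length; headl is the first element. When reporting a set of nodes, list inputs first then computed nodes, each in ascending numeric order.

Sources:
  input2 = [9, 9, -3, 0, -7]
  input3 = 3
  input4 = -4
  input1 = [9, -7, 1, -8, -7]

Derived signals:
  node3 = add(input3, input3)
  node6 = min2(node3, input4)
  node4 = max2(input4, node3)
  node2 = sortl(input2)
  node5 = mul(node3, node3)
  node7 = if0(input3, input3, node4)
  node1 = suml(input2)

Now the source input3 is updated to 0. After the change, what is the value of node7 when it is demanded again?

Initial pass — values computed on the first demand:
  node3 = add(3, 3) = 6
  node4 = max2(-4, 6) = 6
  node7 = if0(input3=3 -> else branch node4) = 6

Second demand — change propagation:
  node3: dirty yet unreached — the second evaluation never asks for it.
  node4: dirty yet unreached — the second evaluation never asks for it.
  node7: re-runs because input3 3->0; new result 0.

The important point: the flipped condition redirects demand; node3, node4 are left stale, never re-checked.

node7 now evaluates to 0.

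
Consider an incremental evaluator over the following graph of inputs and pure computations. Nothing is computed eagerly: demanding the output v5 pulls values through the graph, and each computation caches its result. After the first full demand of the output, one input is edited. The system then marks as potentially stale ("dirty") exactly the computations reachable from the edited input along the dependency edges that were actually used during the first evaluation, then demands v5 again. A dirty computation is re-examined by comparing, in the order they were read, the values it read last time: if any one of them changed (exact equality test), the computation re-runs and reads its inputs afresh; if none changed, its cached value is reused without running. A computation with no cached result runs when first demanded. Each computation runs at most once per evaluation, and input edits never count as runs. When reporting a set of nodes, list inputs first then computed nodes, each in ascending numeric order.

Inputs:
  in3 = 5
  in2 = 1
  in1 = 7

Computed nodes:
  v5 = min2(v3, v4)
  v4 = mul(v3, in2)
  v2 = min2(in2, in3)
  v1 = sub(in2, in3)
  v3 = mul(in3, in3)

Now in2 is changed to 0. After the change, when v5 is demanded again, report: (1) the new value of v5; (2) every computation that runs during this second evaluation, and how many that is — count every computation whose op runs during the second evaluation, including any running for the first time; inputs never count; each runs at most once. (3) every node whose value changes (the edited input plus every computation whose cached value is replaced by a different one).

Initial pass — values computed on the first demand:
  v3 = mul(5, 5) = 25
  v4 = mul(25, 1) = 25
  v5 = min2(25, 25) = 25

Second demand — change propagation:
  v4: re-runs because in2 1->0; new result 0.
  v5: re-runs because v4 25->0; new result 0.

v5 now evaluates to 0.
Run set: v4, v5 (2 run).
Changed values: in2, v4, v5.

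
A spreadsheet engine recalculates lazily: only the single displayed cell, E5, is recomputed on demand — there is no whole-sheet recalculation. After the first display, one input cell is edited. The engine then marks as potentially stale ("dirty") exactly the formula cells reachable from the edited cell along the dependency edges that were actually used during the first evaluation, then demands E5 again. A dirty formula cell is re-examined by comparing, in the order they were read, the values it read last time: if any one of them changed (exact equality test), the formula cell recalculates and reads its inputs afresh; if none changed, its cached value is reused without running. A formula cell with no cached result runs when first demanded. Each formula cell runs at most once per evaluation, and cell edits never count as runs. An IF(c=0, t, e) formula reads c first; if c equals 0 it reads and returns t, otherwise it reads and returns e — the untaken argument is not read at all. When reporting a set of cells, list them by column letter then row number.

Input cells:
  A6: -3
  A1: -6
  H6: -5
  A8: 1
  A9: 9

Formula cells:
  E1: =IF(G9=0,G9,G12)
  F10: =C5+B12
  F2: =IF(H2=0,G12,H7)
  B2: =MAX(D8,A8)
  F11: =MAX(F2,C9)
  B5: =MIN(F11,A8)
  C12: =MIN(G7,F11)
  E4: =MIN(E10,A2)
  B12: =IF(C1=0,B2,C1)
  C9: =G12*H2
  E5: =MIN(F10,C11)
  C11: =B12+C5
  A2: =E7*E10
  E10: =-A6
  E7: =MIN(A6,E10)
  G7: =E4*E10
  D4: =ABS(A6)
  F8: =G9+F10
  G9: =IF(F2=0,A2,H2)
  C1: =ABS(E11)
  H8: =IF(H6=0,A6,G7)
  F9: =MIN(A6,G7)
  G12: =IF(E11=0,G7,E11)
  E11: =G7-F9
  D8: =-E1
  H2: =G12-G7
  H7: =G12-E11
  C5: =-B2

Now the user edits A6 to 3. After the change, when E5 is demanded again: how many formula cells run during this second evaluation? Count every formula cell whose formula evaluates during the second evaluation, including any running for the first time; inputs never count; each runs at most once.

Formula cells that run: A2, B2, B12, C1, C11, D8, E1, E4, E5, E7, E10, E11, F2, F9, F10, G7, G9, G12, H2, H7 — 20 in total.
Key observation: a condition flipped, so demand reaches new nodes — H7 runs for the first time.

First evaluation (everything demanded from the output):
  E10 = -(-3) = 3
  E7 = MIN(-3, 3) = -3
  A2 = -3 * 3 = -9
  E4 = MIN(3, -9) = -9
  G7 = -9 * 3 = -27
  F9 = MIN(-3, -27) = -27
  E11 = -27 - -27 = 0
  C1 = ABS(0) = 0
  G12 = IF(E11=0: E11=0 -> then branch G7) = -27
  H2 = -27 - -27 = 0
  F2 = IF(H2=0: H2=0 -> then branch G12) = -27
  G9 = IF(F2=0: F2=-27 -> else branch H2) = 0
  E1 = IF(G9=0: G9=0 -> then branch G9) = 0
  D8 = -(0) = 0
  B2 = MAX(0, 1) = 1
  B12 = IF(C1=0: C1=0 -> then branch B2) = 1
  C5 = -(1) = -1
  C11 = 1 + -1 = 0
  F10 = -1 + 1 = 0
  E5 = MIN(0, 0) = 0

Propagation after the edit:
  E10: runs — A6 -3->3; result -3.
  E7: runs — A6 -3->3; E10 3->-3; result -3 (same value as before).
  A2: runs — E10 3->-3; result 9.
  E4: runs — E10 3->-3; A2 -9->9; result -3.
  G7: runs — E4 -9->-3; E10 3->-3; result 9.
  F9: runs — A6 -3->3; G7 -27->9; result 3.
  E11: runs — G7 -27->9; F9 -27->3; result 6.
  C1: runs — E11 0->6; result 6.
  G12: runs — E11 0->6; G7 -27->9; result 6.
  H2: runs — G12 -27->6; G7 -27->9; result -3.
  H7: demanded for the first time — runs, produces 0.
  F2: runs — H2 0->-3; G12 -27->6; result 0.
  G9: runs — F2 -27->0; H2 0->-3; result 9.
  E1: runs — G9 0->9; G9 0->9; result 6.
  D8: runs — E1 0->6; result -6.
  B2: runs — D8 0->-6; result 1 (same value as before).
  B12: runs — C1 0->6; result 6.
  C5: checked — values it read are unchanged (B2 unchanged); reused cached -1 without running.
  C11: runs — B12 1->6; result 5.
  F10: runs — B12 1->6; result 5.
  E5: runs — F10 0->5; C11 0->5; result 5.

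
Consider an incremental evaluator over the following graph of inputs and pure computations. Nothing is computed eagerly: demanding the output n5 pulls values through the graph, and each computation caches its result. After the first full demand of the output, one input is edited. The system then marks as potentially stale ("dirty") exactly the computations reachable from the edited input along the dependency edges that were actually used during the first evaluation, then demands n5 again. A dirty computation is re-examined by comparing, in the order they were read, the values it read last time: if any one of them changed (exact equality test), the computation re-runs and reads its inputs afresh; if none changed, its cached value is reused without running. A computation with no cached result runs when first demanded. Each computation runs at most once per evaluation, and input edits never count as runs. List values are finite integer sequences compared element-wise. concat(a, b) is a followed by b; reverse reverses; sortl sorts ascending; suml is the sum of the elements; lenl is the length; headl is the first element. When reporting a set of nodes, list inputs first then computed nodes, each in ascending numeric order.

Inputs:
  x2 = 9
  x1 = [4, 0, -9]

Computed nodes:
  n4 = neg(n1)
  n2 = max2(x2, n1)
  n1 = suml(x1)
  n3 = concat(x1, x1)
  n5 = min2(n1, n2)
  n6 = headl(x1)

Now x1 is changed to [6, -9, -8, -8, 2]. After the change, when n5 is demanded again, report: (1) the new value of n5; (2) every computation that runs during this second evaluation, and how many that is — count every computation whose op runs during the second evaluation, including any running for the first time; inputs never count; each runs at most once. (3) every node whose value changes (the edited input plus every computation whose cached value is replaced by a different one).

n5 now evaluates to -17.
Run set: n1, n2, n5 (3 run).
Changed values: x1, n1, n5.

Initial pass — values computed on the first demand:
  n1 = suml([4, 0, -9]) = -5
  n2 = max2(9, -5) = 9
  n5 = min2(-5, 9) = -5

Second demand — change propagation:
  n1: re-runs because x1 [4, 0, -9]->[6, -9, -8, -8, 2]; new result -17.
  n2: re-runs because n1 -5->-17; new result 9 (unchanged).
  n5: re-runs because n1 -5->-17; new result -17.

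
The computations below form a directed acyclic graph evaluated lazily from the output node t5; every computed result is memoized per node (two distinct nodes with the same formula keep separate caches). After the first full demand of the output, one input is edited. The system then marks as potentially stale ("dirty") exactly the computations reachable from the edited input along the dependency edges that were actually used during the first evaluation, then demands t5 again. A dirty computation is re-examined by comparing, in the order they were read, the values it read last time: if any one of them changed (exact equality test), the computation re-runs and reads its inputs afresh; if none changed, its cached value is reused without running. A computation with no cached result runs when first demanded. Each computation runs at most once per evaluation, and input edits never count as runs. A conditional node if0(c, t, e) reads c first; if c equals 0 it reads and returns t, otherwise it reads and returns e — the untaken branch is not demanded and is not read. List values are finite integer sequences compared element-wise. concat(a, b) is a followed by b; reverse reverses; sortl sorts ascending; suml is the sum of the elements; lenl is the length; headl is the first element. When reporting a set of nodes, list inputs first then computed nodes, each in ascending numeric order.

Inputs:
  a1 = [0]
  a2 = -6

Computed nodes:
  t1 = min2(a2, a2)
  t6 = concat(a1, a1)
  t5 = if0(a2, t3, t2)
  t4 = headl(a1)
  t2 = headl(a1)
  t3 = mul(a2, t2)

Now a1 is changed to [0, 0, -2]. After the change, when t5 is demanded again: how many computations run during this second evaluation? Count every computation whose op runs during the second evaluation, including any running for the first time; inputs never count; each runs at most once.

1 computations run: t2.
Note the absorption at t2: it re-runs yet its value is the same, leaving the output's value untouched.

First demand of the output computes:
  t2 = headl([0]) = 0
  t5 = if0(a2=-6 -> else branch t2) = 0

After the edit, cleaning proceeds:
  t2: a read changed (a1 [0]->[0, 0, -2]) — executes, giving 0 — identical to its old value.
  t5: dirty, but its reads are unchanged (a2 unchanged, t2 unchanged); cached 0 stands.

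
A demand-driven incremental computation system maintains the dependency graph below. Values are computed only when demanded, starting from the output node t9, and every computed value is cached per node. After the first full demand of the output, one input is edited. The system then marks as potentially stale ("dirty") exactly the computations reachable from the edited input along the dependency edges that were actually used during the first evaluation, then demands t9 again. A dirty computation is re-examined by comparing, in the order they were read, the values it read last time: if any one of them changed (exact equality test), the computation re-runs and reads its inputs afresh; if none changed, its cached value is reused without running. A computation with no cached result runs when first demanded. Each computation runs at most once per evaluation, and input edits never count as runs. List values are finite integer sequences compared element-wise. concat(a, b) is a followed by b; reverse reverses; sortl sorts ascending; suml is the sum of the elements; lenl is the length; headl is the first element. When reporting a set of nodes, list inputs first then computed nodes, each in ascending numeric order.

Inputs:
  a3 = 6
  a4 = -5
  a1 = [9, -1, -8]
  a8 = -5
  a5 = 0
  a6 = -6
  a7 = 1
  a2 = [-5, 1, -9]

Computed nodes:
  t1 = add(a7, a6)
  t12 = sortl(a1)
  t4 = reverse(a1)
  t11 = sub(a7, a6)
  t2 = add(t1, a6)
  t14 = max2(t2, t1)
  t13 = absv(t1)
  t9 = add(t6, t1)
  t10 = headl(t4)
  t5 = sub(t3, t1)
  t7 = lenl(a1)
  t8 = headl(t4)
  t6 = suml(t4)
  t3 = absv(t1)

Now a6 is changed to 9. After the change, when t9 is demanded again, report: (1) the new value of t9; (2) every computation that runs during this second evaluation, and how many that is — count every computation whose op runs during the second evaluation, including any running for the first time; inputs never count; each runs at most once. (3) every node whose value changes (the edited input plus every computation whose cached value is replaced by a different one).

New value of t9: 10.
Computations that run: t1, t9 — 2 in total.
Values that change: a6, t1, t9.

First evaluation (everything demanded from the output):
  t1 = add(1, -6) = -5
  t4 = reverse([9, -1, -8]) = [-8, -1, 9]
  t6 = suml([-8, -1, 9]) = 0
  t9 = add(0, -5) = -5

Propagation after the edit:
  t1: runs — a6 -6->9; result 10.
  t9: runs — t1 -5->10; result 10.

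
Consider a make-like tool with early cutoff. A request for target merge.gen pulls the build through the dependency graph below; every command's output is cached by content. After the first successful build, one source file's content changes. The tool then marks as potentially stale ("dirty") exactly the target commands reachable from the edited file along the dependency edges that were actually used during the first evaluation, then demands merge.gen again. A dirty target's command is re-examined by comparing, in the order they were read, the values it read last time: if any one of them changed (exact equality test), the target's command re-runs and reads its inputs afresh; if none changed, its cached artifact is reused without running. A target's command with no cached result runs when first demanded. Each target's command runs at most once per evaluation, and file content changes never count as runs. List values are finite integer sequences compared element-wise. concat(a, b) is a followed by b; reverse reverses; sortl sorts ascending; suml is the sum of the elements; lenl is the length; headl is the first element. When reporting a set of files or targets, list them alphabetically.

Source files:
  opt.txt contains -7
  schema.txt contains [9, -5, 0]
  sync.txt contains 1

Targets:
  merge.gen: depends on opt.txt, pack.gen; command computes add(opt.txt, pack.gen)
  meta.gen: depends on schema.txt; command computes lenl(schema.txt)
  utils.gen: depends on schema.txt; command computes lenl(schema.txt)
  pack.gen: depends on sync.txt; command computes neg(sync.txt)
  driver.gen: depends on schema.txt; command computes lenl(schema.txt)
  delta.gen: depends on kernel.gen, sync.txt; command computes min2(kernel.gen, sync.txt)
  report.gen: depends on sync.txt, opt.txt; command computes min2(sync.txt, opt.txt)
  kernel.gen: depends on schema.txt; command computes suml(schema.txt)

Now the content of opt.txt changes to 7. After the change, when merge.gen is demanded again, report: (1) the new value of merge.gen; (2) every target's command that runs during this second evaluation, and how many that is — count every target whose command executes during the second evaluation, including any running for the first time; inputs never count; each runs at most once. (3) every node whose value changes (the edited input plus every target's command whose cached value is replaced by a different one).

Demanding merge.gen again yields 6.
1 target commands run: merge.gen.
The nodes whose values change: merge.gen, opt.txt.

First demand of the output computes:
  pack.gen = neg(1) = -1
  merge.gen = add(-7, -1) = -8

After the edit, cleaning proceeds:
  merge.gen: a read changed (opt.txt -7->7) — executes, giving 6.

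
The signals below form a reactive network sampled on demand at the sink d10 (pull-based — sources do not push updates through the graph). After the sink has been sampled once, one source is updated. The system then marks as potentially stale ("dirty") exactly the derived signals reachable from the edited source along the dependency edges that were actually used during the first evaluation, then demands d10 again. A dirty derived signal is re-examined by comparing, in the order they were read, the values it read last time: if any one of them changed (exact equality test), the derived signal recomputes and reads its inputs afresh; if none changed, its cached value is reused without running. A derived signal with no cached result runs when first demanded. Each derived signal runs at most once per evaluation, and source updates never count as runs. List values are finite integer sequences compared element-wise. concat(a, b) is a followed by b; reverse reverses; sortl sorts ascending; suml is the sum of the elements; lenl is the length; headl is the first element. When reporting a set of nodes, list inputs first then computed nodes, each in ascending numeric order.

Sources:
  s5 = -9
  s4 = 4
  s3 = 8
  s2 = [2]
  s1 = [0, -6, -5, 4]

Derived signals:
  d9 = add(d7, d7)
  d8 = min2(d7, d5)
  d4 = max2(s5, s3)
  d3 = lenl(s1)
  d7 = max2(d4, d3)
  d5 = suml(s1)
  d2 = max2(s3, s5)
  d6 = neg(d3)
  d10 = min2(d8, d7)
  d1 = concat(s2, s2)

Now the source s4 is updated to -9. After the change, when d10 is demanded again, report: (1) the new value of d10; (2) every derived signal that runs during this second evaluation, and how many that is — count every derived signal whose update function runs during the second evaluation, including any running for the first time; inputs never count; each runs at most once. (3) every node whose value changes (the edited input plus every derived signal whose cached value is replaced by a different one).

Initial pass — values computed on the first demand:
  d3 = lenl([0, -6, -5, 4]) = 4
  d4 = max2(-9, 8) = 8
  d5 = suml([0, -6, -5, 4]) = -7
  d7 = max2(8, 4) = 8
  d8 = min2(8, -7) = -7
  d10 = min2(-7, 8) = -7

Second demand — change propagation:
  no demanded computation ever read s4, so the edit dirties nothing and nothing runs.

The important point: nothing the output needs ever reads s4, so the edit is invisible to it.

d10 now evaluates to -7.
Run set: none (0 run).
Changed values: s4.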